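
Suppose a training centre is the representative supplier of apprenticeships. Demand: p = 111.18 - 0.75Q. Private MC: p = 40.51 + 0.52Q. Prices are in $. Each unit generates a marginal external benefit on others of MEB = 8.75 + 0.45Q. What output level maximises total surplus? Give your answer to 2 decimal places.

Social marginal cost = private MC − MEB = 31.76 + 0.07Q.
Set SMC = demand: 31.76 + 0.07Q = 111.18 - 0.75Q → Q* = 96.8537.

Q* = 96.85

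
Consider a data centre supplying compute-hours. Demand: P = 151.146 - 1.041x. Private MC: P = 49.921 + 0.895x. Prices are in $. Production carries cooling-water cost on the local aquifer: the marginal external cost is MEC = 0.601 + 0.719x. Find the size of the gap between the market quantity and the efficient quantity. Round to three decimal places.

Market equilibrium (private): 49.921 + 0.895x = 151.146 - 1.041x → x_m = 52.2856.
Social marginal cost = private MC + MEC = 50.522 + 1.614x.
Set SMC = demand: 50.522 + 1.614x = 151.146 - 1.041x → x* = 37.8998.
Gap = |52.2856 − 37.8998| = 14.3858.

14.386 units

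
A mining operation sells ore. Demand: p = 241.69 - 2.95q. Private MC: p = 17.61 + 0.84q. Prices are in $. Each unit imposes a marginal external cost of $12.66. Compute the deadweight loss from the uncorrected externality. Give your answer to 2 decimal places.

DWL = $21.14

Market equilibrium (private): 17.61 + 0.84q = 241.69 - 2.95q → q_m = 59.1240.
Social marginal cost = private MC + MEC = 30.27 + 0.84q.
Set SMC = demand: 30.27 + 0.84q = 241.69 - 2.95q → q* = 55.7836.
The loss is the area between SMC and demand from q* to q_m; with linear curves that's a triangle of height MEC(q_m).
DWL = ½ × 3.3404 × 12.6600 = 21.1447.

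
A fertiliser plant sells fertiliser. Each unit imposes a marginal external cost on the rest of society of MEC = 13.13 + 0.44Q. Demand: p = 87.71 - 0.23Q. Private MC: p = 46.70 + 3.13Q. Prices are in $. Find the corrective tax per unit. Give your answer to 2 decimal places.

Social marginal cost = private MC + MEC = 59.83 + 3.57Q.
Set SMC = demand: 59.83 + 3.57Q = 87.71 - 0.23Q → Q* = 7.3368.
The Pigouvian tax equals MEC at Q*: 13.13 + 0.44×7.3368 = 16.3582.

tax = $16.36 per unit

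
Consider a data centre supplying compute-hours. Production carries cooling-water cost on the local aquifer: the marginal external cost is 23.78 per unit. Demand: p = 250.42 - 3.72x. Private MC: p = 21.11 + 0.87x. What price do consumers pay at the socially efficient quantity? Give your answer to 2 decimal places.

P = 83.85

Social marginal cost = private MC + MEC = 44.89 + 0.87x.
Set SMC = demand: 44.89 + 0.87x = 250.42 - 3.72x → x* = 44.7778.
Consumer price on the demand curve at x*: 250.42 − 3.72×44.7778 = 83.8466.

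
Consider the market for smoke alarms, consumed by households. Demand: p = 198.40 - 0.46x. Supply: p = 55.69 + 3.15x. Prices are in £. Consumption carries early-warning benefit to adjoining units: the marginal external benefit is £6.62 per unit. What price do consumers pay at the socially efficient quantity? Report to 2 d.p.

Social marginal benefit = demand + MEB = 205.02 - 0.46x.
Set SMB = MC: 205.02 - 0.46x = 55.69 + 3.15x → x* = 41.3657.
Consumer price on the demand curve at x*: 198.40 − 0.46×41.3657 = 179.3718.

P = £179.37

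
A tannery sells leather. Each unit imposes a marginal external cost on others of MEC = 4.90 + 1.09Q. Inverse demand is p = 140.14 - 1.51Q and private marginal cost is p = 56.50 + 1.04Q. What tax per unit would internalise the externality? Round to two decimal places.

Social marginal cost = private MC + MEC = 61.40 + 2.13Q.
Set SMC = demand: 61.40 + 2.13Q = 140.14 - 1.51Q → Q* = 21.6319.
The Pigouvian tax equals MEC at Q*: 4.90 + 1.09×21.6319 = 28.4788.

tax = 28.48 per unit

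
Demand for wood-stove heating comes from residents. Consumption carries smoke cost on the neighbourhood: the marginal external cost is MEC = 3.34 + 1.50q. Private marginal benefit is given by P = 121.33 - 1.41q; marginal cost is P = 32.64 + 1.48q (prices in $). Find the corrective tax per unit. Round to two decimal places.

tax = $32.50 per unit

Social marginal benefit = demand − MEC = 117.99 - 2.91q.
Set SMB = MC: 117.99 - 2.91q = 32.64 + 1.48q → q* = 19.4419.
The Pigouvian tax equals MEC at q*: 3.34 + 1.50×19.4419 = 32.5029.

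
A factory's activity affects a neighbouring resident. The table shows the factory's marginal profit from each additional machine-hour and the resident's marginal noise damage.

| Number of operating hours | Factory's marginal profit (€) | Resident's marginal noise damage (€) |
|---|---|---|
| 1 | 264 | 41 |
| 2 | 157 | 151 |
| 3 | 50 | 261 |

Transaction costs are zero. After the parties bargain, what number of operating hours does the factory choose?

2

Bargaining reaches the level where marginal profit last exceeds marginal noise damage.
That holds through level 2 (157 ≥ 151) but not at 3 (50 < 261).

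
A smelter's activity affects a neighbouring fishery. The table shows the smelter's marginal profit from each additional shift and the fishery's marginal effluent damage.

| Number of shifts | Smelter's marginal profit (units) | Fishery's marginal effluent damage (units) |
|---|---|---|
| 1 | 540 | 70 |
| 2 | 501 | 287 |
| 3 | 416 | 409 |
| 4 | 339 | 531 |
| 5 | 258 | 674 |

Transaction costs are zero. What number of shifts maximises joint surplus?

3

Bargaining reaches the level where marginal profit last exceeds marginal effluent damage.
That holds through level 3 (416 ≥ 409) but not at 4 (339 < 531).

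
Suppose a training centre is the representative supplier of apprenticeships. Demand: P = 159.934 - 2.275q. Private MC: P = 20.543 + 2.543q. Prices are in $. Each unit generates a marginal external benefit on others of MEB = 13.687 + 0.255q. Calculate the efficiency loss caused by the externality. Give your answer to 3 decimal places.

Market equilibrium (private): 20.543 + 2.543q = 159.934 - 2.275q → q_m = 28.9313.
Social marginal cost = private MC − MEB = 6.856 + 2.288q.
Set SMC = demand: 6.856 + 2.288q = 159.934 - 2.275q → q* = 33.5477.
The welfare-loss triangle has base |q_m − q*| and height MEB(q_m) (the vertical gap between SMC and demand is zero at q* and MEB at q_m).
DWL = ½ × 4.6164 × 21.0645 = 48.6211.

DWL = $48.621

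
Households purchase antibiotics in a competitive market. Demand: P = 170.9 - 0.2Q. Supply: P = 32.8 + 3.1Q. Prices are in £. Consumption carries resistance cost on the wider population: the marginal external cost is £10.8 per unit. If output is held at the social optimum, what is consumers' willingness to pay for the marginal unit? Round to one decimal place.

P = £163.2

Social marginal benefit = demand − MEC = 160.1 - 0.2Q.
Set SMB = MC: 160.1 - 0.2Q = 32.8 + 3.1Q → Q* = 38.5758.
Consumer price on the demand curve at Q*: 170.9 − 0.2×38.5758 = 163.1848.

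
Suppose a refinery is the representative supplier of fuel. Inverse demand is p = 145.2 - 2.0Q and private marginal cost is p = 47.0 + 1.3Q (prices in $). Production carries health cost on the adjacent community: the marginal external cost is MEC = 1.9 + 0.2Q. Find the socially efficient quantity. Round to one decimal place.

Social marginal cost = private MC + MEC = 48.9 + 1.5Q.
Set SMC = demand: 48.9 + 1.5Q = 145.2 - 2.0Q → Q* = 27.5143.

Q* = 27.5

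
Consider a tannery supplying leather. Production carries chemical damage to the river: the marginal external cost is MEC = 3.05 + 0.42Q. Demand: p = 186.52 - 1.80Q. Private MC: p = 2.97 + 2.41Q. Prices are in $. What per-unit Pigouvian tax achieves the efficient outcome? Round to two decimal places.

tax = $19.42 per unit

Social marginal cost = private MC + MEC = 6.02 + 2.83Q.
Set SMC = demand: 6.02 + 2.83Q = 186.52 - 1.80Q → Q* = 38.9849.
The Pigouvian tax equals MEC at Q*: 3.05 + 0.42×38.9849 = 19.4237.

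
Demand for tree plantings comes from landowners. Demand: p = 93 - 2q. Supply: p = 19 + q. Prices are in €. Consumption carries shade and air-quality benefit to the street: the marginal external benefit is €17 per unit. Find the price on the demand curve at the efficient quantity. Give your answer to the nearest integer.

P = €32

Social marginal benefit = demand + MEB = 110 - 2q.
Set SMB = MC: 110 - 2q = 19 + q → q* = 30.3333.
Consumer price on the demand curve at q*: 93 − 2×30.3333 = 32.3334.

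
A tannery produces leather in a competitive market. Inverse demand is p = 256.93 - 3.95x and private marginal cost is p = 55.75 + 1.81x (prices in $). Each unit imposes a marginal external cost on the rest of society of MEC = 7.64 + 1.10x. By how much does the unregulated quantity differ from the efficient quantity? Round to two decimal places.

6.71 units

Market equilibrium (private): 55.75 + 1.81x = 256.93 - 3.95x → x_m = 34.9271.
Social marginal cost = private MC + MEC = 63.39 + 2.91x.
Set SMC = demand: 63.39 + 2.91x = 256.93 - 3.95x → x* = 28.2128.
Gap = |34.9271 − 28.2128| = 6.7143.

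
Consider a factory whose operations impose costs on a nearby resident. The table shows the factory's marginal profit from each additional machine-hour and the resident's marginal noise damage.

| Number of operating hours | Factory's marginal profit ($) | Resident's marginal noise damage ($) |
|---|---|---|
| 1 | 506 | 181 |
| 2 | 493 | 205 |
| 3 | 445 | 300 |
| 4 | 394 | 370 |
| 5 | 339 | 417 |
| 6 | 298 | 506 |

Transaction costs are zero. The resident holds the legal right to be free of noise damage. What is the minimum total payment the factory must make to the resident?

$1056

Efficient level: marginal profit ≥ marginal noise damage through level 4, so k* = 4.
With the resident holding the right, the factory must at least compensate total damage at k*: 181 + 205 + 300 + 370 = 1056.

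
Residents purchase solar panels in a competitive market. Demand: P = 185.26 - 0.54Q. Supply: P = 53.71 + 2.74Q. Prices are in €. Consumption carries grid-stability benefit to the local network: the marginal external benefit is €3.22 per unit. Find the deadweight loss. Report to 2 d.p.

Market equilibrium (private): 53.71 + 2.74Q = 185.26 - 0.54Q → Q_m = 40.1067.
Social marginal benefit = demand + MEB = 188.48 - 0.54Q.
Set SMB = MC: 188.48 - 0.54Q = 53.71 + 2.74Q → Q* = 41.0884.
Between Q* and Q_m the wedge SMB − MC runs linearly from 0 to MEB(Q_m), so the loss is a triangle.
DWL = ½ × 0.9817 × 3.2200 = 1.5805.

DWL = €1.58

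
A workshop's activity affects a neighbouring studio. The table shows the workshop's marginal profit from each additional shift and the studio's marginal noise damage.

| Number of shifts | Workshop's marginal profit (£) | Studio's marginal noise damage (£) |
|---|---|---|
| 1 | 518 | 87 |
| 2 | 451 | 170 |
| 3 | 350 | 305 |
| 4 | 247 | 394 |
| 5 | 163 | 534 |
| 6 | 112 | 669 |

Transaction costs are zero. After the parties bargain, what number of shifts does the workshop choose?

Bargaining reaches the level where marginal profit last exceeds marginal noise damage.
That holds through level 3 (350 ≥ 305) but not at 4 (247 < 394).

3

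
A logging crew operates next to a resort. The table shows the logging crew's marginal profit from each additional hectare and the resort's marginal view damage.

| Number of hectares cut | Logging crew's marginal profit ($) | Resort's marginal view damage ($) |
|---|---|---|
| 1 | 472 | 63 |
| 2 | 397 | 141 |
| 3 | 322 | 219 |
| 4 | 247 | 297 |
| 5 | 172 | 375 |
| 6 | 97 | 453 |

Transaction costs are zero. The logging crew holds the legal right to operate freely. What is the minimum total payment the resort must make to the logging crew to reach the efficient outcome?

$516

Left alone the logging crew would choose level 6 (marginal profit stays positive).
Efficient level: k* = 3 (marginal profit ≥ marginal view damage through 3).
The resort must at least cover the logging crew's forgone profit from cutting 6→3: 247 + 172 + 97 = 516.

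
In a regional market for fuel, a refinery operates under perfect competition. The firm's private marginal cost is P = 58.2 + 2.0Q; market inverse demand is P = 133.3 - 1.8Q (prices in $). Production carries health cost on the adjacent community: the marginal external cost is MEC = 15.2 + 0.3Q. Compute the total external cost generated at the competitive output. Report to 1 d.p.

$359.0

Market equilibrium (private): 58.2 + 2.0Q = 133.3 - 1.8Q → Q_m = 19.7632.
Total external cost = ∫₀^{Q_m} (15.2 + 0.3Q) dQ = 15.2×19.7632 + ½×0.3×19.7632² = 358.9883.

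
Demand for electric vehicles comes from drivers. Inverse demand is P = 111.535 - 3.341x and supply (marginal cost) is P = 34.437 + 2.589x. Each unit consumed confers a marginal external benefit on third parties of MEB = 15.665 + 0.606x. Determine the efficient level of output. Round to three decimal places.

Social marginal benefit = demand + MEB = 127.200 - 2.735x.
Set SMB = MC: 127.200 - 2.735x = 34.437 + 2.589x → x* = 17.4236.

x* = 17.424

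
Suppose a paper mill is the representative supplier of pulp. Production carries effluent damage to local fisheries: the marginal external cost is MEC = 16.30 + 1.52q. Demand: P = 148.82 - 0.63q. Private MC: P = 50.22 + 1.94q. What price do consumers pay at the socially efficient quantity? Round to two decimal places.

Social marginal cost = private MC + MEC = 66.52 + 3.46q.
Set SMC = demand: 66.52 + 3.46q = 148.82 - 0.63q → q* = 20.1222.
Consumer price on the demand curve at q*: 148.82 − 0.63×20.1222 = 136.1430.

P = 136.14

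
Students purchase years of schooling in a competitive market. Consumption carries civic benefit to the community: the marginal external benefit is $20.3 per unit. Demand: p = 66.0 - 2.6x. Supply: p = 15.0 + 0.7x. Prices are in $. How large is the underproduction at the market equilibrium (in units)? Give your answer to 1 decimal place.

6.2 units

Market equilibrium (private): 15.0 + 0.7x = 66.0 - 2.6x → x_m = 15.4545.
Social marginal benefit = demand + MEB = 86.3 - 2.6x.
Set SMB = MC: 86.3 - 2.6x = 15.0 + 0.7x → x* = 21.6061.
Gap = |15.4545 − 21.6061| = 6.1516.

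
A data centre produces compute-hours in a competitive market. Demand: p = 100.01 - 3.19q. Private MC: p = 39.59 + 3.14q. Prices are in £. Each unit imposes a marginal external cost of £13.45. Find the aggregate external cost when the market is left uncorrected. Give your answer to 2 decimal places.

£128.38

Market equilibrium (private): 39.59 + 3.14q = 100.01 - 3.19q → q_m = 9.5450.
Total external cost = MEC × q_m = 13.45 × 9.5450 = 128.3803.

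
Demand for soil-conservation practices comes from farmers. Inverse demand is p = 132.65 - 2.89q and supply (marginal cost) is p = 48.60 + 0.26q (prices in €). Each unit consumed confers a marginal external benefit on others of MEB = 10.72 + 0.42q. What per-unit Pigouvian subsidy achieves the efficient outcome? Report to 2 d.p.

Social marginal benefit = demand + MEB = 143.37 - 2.47q.
Set SMB = MC: 143.37 - 2.47q = 48.60 + 0.26q → q* = 34.7143.
The Pigouvian subsidy equals MEB at q*: 10.72 + 0.42×34.7143 = 25.3000.

subsidy = €25.30 per unit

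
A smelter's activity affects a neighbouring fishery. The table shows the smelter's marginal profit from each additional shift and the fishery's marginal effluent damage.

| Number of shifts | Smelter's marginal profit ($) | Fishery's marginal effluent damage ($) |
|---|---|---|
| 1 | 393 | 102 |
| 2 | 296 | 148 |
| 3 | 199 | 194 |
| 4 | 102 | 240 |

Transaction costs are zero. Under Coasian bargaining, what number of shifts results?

Bargaining reaches the level where marginal profit last exceeds marginal effluent damage.
That holds through level 3 (199 ≥ 194) but not at 4 (102 < 240).

3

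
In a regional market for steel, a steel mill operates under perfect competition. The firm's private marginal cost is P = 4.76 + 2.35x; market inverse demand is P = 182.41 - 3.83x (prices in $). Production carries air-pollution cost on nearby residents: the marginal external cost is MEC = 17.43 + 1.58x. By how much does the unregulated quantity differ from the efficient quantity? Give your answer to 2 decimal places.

Market equilibrium (private): 4.76 + 2.35x = 182.41 - 3.83x → x_m = 28.7460.
Social marginal cost = private MC + MEC = 22.19 + 3.93x.
Set SMC = demand: 22.19 + 3.93x = 182.41 - 3.83x → x* = 20.6469.
Gap = |28.7460 − 20.6469| = 8.0991.

8.10 units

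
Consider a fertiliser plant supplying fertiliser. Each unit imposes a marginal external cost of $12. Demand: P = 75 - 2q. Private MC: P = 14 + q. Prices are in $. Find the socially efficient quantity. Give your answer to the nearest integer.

Social marginal cost = private MC + MEC = 26 + q.
Set SMC = demand: 26 + q = 75 - 2q → q* = 16.3333.

q* = 16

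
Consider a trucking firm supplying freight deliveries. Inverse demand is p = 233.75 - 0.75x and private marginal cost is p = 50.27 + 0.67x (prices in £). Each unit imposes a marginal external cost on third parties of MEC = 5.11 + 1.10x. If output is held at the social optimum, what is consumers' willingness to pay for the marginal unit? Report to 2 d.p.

Social marginal cost = private MC + MEC = 55.38 + 1.77x.
Set SMC = demand: 55.38 + 1.77x = 233.75 - 0.75x → x* = 70.7817.
Consumer price on the demand curve at x*: 233.75 − 0.75×70.7817 = 180.6637.

P = £180.66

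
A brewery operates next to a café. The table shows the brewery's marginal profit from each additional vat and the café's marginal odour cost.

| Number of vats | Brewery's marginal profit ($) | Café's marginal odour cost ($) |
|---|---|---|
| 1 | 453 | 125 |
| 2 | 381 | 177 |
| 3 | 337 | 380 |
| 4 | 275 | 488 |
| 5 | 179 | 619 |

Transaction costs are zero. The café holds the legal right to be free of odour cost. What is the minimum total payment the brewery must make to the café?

$302

Efficient level: marginal profit ≥ marginal odour cost through level 2, so k* = 2.
With the café holding the right, the brewery must at least compensate total damage at k*: 125 + 177 = 302.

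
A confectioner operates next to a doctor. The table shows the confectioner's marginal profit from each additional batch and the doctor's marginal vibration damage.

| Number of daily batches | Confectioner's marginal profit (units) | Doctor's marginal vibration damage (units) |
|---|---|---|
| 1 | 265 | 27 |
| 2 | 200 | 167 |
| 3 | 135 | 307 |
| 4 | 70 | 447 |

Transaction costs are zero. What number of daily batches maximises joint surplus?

Bargaining reaches the level where marginal profit last exceeds marginal vibration damage.
That holds through level 2 (200 ≥ 167) but not at 3 (135 < 307).

2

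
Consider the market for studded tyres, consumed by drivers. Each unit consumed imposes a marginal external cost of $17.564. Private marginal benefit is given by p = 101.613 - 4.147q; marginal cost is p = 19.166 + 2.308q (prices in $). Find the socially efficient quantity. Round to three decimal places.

Social marginal benefit = demand − MEC = 84.049 - 4.147q.
Set SMB = MC: 84.049 - 4.147q = 19.166 + 2.308q → q* = 10.0516.

q* = 10.052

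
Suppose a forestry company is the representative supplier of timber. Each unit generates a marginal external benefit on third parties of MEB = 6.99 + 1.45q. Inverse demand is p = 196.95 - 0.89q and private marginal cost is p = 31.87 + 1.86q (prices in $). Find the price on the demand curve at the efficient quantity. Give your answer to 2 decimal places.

P = $79.15

Social marginal cost = private MC − MEB = 24.88 + 0.41q.
Set SMC = demand: 24.88 + 0.41q = 196.95 - 0.89q → q* = 132.3615.
Consumer price on the demand curve at q*: 196.95 − 0.89×132.3615 = 79.1483.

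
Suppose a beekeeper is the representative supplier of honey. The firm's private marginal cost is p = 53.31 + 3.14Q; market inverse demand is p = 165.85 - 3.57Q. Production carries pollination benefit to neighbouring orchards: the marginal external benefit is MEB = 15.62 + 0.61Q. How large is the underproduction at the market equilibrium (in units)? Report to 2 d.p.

Market equilibrium (private): 53.31 + 3.14Q = 165.85 - 3.57Q → Q_m = 16.7720.
Social marginal cost = private MC − MEB = 37.69 + 2.53Q.
Set SMC = demand: 37.69 + 2.53Q = 165.85 - 3.57Q → Q* = 21.0098.
Gap = |16.7720 − 21.0098| = 4.2378.

4.24 units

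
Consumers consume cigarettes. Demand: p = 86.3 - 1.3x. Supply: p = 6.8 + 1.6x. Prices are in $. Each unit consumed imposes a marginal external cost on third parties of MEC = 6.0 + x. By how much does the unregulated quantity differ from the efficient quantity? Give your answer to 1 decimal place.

Market equilibrium (private): 6.8 + 1.6x = 86.3 - 1.3x → x_m = 27.4138.
Social marginal benefit = demand − MEC = 80.3 - 2.3x.
Set SMB = MC: 80.3 - 2.3x = 6.8 + 1.6x → x* = 18.8462.
Gap = |27.4138 − 18.8462| = 8.5676.

8.6 units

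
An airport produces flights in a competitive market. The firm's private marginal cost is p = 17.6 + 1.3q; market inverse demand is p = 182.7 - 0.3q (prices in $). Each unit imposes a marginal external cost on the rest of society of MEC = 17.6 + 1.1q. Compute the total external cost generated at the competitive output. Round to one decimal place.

$7672.3

Market equilibrium (private): 17.6 + 1.3q = 182.7 - 0.3q → q_m = 103.1875.
Total external cost = ∫₀^{q_m} (17.6 + 1.1q) dq = 17.6×103.1875 + ½×1.1×103.1875² = 7672.3131.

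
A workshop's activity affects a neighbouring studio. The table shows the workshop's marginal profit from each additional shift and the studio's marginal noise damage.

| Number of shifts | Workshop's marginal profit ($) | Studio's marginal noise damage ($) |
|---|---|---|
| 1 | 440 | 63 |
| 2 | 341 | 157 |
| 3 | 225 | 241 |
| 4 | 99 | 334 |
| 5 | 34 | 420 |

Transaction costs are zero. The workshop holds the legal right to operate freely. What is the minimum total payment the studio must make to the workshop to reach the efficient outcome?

Left alone the workshop would choose level 5 (marginal profit stays positive).
Efficient level: k* = 2 (marginal profit ≥ marginal noise damage through 2).
The studio must at least cover the workshop's forgone profit from cutting 5→2: 225 + 99 + 34 = 358.

$358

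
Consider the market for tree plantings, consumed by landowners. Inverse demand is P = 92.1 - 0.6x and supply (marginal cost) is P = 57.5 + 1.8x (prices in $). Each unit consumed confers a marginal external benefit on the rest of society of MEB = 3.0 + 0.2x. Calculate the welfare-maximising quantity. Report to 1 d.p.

Social marginal benefit = demand + MEB = 95.1 - 0.4x.
Set SMB = MC: 95.1 - 0.4x = 57.5 + 1.8x → x* = 17.0909.

x* = 17.1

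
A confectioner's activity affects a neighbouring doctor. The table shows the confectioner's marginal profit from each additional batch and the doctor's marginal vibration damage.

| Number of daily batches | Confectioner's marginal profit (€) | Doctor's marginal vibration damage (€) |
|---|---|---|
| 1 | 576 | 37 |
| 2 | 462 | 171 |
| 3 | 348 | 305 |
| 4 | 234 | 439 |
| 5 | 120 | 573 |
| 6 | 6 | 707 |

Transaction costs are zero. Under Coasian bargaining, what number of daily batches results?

Bargaining reaches the level where marginal profit last exceeds marginal vibration damage.
That holds through level 3 (348 ≥ 305) but not at 4 (234 < 439).

3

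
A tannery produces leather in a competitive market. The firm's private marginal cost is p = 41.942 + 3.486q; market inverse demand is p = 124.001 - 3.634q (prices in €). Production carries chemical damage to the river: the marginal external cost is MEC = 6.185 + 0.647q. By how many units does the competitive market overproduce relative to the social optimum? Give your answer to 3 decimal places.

Market equilibrium (private): 41.942 + 3.486q = 124.001 - 3.634q → q_m = 11.5251.
Social marginal cost = private MC + MEC = 48.127 + 4.133q.
Set SMC = demand: 48.127 + 4.133q = 124.001 - 3.634q → q* = 9.7688.
Gap = |11.5251 − 9.7688| = 1.7563.

1.756 units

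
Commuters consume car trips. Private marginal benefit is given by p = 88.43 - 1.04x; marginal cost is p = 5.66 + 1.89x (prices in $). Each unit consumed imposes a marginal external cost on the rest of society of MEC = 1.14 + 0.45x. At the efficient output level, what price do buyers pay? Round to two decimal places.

P = $63.31

Social marginal benefit = demand − MEC = 87.29 - 1.49x.
Set SMB = MC: 87.29 - 1.49x = 5.66 + 1.89x → x* = 24.1509.
Consumer price on the demand curve at x*: 88.43 − 1.04×24.1509 = 63.3131.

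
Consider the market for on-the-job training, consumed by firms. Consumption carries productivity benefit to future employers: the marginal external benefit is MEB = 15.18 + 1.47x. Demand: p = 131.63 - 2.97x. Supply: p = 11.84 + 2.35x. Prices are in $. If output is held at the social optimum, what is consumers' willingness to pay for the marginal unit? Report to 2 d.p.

Social marginal benefit = demand + MEB = 146.81 - 1.50x.
Set SMB = MC: 146.81 - 1.50x = 11.84 + 2.35x → x* = 35.0571.
Consumer price on the demand curve at x*: 131.63 − 2.97×35.0571 = 27.5104.

P = $27.51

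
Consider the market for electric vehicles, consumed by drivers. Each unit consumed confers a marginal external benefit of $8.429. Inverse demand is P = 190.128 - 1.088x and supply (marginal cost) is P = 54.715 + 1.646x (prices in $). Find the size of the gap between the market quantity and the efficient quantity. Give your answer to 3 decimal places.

Market equilibrium (private): 54.715 + 1.646x = 190.128 - 1.088x → x_m = 49.5293.
Social marginal benefit = demand + MEB = 198.557 - 1.088x.
Set SMB = MC: 198.557 - 1.088x = 54.715 + 1.646x → x* = 52.6123.
Gap = |49.5293 − 52.6123| = 3.0830.

3.083 units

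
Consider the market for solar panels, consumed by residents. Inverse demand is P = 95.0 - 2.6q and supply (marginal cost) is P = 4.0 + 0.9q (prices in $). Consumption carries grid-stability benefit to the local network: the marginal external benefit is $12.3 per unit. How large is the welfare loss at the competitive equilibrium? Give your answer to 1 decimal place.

DWL = $21.6

Market equilibrium (private): 4.0 + 0.9q = 95.0 - 2.6q → q_m = 26.0000.
Social marginal benefit = demand + MEB = 107.3 - 2.6q.
Set SMB = MC: 107.3 - 2.6q = 4.0 + 0.9q → q* = 29.5143.
Height of the DWL triangle at q_m is SMB(q_m) − MC(q_m) = MEB(q_m) = 12.3000.
DWL = ½ × 3.5143 × 12.3000 = 21.6129.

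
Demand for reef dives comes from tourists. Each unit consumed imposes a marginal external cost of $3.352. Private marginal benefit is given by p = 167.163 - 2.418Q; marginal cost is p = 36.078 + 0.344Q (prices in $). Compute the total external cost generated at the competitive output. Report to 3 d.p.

$159.087

Market equilibrium (private): 36.078 + 0.344Q = 167.163 - 2.418Q → Q_m = 47.4602.
Total external cost = MEC × Q_m = 3.352 × 47.4602 = 159.0866.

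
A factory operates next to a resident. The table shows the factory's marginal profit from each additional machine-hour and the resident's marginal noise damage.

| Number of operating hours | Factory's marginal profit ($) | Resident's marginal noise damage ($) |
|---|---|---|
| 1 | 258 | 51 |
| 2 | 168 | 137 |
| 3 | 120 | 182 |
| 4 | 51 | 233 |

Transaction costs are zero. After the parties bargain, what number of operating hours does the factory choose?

Bargaining reaches the level where marginal profit last exceeds marginal noise damage.
That holds through level 2 (168 ≥ 137) but not at 3 (120 < 182).

2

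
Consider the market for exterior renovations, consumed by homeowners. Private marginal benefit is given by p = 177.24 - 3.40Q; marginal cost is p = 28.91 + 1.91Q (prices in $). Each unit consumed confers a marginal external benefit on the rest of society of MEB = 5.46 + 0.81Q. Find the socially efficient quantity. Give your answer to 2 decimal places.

Q* = 34.18

Social marginal benefit = demand + MEB = 182.70 - 2.59Q.
Set SMB = MC: 182.70 - 2.59Q = 28.91 + 1.91Q → Q* = 34.1756.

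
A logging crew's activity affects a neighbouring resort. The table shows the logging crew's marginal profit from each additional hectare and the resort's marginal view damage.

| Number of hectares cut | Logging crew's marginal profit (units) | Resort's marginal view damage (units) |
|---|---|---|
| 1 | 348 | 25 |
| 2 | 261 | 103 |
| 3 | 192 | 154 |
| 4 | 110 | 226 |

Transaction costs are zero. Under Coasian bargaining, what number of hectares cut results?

3

Bargaining reaches the level where marginal profit last exceeds marginal view damage.
That holds through level 3 (192 ≥ 154) but not at 4 (110 < 226).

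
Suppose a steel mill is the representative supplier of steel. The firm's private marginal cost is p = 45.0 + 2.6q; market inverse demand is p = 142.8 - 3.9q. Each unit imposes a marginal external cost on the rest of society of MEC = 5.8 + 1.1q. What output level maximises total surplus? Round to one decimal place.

q* = 12.1

Social marginal cost = private MC + MEC = 50.8 + 3.7q.
Set SMC = demand: 50.8 + 3.7q = 142.8 - 3.9q → q* = 12.1053.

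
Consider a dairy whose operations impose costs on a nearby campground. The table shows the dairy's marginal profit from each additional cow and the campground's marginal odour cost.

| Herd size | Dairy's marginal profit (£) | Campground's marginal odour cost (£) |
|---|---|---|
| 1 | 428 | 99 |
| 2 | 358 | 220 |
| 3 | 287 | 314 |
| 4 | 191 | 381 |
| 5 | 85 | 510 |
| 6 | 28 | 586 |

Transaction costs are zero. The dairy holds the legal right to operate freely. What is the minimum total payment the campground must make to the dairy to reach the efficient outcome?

£591

Left alone the dairy would choose level 6 (marginal profit stays positive).
Efficient level: k* = 2 (marginal profit ≥ marginal odour cost through 2).
The campground must at least cover the dairy's forgone profit from cutting 6→2: 287 + 191 + 85 + 28 = 591.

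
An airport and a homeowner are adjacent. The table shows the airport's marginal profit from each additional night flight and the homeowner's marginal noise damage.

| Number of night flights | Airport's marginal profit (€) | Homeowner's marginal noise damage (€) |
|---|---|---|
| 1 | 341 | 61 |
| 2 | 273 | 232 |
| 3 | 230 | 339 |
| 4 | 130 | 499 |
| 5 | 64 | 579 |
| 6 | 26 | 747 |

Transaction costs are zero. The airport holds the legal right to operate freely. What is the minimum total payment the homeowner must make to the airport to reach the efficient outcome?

€450

Left alone the airport would choose level 6 (marginal profit stays positive).
Efficient level: k* = 2 (marginal profit ≥ marginal noise damage through 2).
The homeowner must at least cover the airport's forgone profit from cutting 6→2: 230 + 130 + 64 + 26 = 450.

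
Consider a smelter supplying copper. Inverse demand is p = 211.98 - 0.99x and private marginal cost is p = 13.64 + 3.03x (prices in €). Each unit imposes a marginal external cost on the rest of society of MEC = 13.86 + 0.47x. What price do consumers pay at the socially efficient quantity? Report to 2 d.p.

Social marginal cost = private MC + MEC = 27.50 + 3.50x.
Set SMC = demand: 27.50 + 3.50x = 211.98 - 0.99x → x* = 41.0869.
Consumer price on the demand curve at x*: 211.98 − 0.99×41.0869 = 171.3040.

P = €171.30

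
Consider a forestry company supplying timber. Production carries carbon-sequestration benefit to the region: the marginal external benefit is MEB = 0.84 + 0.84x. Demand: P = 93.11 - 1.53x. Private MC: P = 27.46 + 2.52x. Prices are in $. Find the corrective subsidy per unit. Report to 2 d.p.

Social marginal cost = private MC − MEB = 26.62 + 1.68x.
Set SMC = demand: 26.62 + 1.68x = 93.11 - 1.53x → x* = 20.7134.
The Pigouvian subsidy equals MEB at x*: 0.84 + 0.84×20.7134 = 18.2393.

subsidy = $18.24 per unit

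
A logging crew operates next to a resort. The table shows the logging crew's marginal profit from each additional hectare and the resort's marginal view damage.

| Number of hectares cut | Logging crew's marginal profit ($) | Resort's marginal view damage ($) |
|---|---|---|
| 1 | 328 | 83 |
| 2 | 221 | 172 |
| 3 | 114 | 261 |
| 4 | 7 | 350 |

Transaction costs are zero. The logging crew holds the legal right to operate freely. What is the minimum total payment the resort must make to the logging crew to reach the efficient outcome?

Left alone the logging crew would choose level 4 (marginal profit stays positive).
Efficient level: k* = 2 (marginal profit ≥ marginal view damage through 2).
The resort must at least cover the logging crew's forgone profit from cutting 4→2: 114 + 7 = 121.

$121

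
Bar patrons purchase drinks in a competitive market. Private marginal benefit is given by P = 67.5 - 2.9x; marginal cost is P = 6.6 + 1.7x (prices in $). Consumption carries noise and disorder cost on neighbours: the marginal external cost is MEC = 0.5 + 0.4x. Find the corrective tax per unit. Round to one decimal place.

tax = $5.3 per unit

Social marginal benefit = demand − MEC = 67.0 - 3.3x.
Set SMB = MC: 67.0 - 3.3x = 6.6 + 1.7x → x* = 12.0800.
The Pigouvian tax equals MEC at x*: 0.5 + 0.4×12.0800 = 5.3320.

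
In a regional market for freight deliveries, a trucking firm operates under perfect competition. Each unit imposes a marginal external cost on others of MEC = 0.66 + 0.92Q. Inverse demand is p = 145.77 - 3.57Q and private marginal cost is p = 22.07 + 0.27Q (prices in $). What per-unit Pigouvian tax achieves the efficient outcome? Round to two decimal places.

tax = $24.44 per unit

Social marginal cost = private MC + MEC = 22.73 + 1.19Q.
Set SMC = demand: 22.73 + 1.19Q = 145.77 - 3.57Q → Q* = 25.8487.
The Pigouvian tax equals MEC at Q*: 0.66 + 0.92×25.8487 = 24.4408.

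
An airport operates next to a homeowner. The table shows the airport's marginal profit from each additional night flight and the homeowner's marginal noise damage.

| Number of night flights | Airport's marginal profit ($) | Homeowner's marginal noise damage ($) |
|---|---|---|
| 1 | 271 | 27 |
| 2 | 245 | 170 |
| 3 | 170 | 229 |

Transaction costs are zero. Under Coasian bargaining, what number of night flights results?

Bargaining reaches the level where marginal profit last exceeds marginal noise damage.
That holds through level 2 (245 ≥ 170) but not at 3 (170 < 229).

2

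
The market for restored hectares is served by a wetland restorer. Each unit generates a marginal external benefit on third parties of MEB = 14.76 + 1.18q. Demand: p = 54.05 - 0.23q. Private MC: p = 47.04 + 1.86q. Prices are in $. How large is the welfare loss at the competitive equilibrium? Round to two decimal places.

Market equilibrium (private): 47.04 + 1.86q = 54.05 - 0.23q → q_m = 3.3541.
Social marginal cost = private MC − MEB = 32.28 + 0.68q.
Set SMC = demand: 32.28 + 0.68q = 54.05 - 0.23q → q* = 23.9231.
The loss is the area between SMC and demand from q* to q_m; with linear curves that's a triangle of height MEB(q_m).
DWL = ½ × 20.5690 × 18.7178 = 192.5032.

DWL = $192.50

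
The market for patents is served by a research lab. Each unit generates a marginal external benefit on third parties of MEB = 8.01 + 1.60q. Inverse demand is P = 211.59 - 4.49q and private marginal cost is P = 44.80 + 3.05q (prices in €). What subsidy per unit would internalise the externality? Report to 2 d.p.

subsidy = €55.09 per unit

Social marginal cost = private MC − MEB = 36.79 + 1.45q.
Set SMC = demand: 36.79 + 1.45q = 211.59 - 4.49q → q* = 29.4276.
The Pigouvian subsidy equals MEB at q*: 8.01 + 1.60×29.4276 = 55.0942.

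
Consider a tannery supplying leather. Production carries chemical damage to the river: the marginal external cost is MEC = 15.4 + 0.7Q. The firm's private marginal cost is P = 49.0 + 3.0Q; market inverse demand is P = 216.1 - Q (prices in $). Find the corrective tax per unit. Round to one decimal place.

tax = $38.0 per unit

Social marginal cost = private MC + MEC = 64.4 + 3.7Q.
Set SMC = demand: 64.4 + 3.7Q = 216.1 - Q → Q* = 32.2766.
The Pigouvian tax equals MEC at Q*: 15.4 + 0.7×32.2766 = 37.9936.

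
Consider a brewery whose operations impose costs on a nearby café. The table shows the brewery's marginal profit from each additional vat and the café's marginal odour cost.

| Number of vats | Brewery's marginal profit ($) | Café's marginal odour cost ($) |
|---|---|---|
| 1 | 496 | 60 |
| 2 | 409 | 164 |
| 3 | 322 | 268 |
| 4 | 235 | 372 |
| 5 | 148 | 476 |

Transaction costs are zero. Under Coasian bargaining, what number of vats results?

3

Bargaining reaches the level where marginal profit last exceeds marginal odour cost.
That holds through level 3 (322 ≥ 268) but not at 4 (235 < 372).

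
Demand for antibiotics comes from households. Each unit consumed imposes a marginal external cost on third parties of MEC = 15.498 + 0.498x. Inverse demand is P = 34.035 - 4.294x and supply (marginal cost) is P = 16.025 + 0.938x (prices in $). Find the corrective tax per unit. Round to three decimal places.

tax = $15.716 per unit

Social marginal benefit = demand − MEC = 18.537 - 4.792x.
Set SMB = MC: 18.537 - 4.792x = 16.025 + 0.938x → x* = 0.4384.
The Pigouvian tax equals MEC at x*: 15.498 + 0.498×0.4384 = 15.7163.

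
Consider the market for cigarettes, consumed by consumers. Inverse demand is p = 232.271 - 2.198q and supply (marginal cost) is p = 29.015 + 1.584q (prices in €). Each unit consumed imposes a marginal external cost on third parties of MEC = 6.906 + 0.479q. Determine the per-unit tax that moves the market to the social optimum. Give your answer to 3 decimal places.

Social marginal benefit = demand − MEC = 225.365 - 2.677q.
Set SMB = MC: 225.365 - 2.677q = 29.015 + 1.584q → q* = 46.0807.
The Pigouvian tax equals MEC at q*: 6.906 + 0.479×46.0807 = 28.9787.

tax = €28.979 per unit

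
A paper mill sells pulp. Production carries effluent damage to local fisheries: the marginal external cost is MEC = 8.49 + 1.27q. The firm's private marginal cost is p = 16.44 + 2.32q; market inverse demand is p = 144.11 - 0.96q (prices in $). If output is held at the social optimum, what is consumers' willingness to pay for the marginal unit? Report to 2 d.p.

Social marginal cost = private MC + MEC = 24.93 + 3.59q.
Set SMC = demand: 24.93 + 3.59q = 144.11 - 0.96q → q* = 26.1934.
Consumer price on the demand curve at q*: 144.11 − 0.96×26.1934 = 118.9643.

P = $118.96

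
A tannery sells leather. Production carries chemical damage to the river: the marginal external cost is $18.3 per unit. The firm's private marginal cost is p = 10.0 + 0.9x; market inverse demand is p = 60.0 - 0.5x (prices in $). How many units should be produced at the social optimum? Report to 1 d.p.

Social marginal cost = private MC + MEC = 28.3 + 0.9x.
Set SMC = demand: 28.3 + 0.9x = 60.0 - 0.5x → x* = 22.6429.

x* = 22.6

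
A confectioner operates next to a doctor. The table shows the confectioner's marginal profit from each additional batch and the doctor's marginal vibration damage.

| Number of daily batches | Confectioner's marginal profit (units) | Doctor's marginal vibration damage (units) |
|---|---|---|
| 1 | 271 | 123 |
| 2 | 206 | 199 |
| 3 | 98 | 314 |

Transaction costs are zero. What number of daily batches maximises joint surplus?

2

Bargaining reaches the level where marginal profit last exceeds marginal vibration damage.
That holds through level 2 (206 ≥ 199) but not at 3 (98 < 314).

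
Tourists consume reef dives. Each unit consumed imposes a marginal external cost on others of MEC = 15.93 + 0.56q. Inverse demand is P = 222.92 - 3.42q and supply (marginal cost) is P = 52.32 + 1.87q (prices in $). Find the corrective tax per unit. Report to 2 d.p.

Social marginal benefit = demand − MEC = 206.99 - 3.98q.
Set SMB = MC: 206.99 - 3.98q = 52.32 + 1.87q → q* = 26.4393.
The Pigouvian tax equals MEC at q*: 15.93 + 0.56×26.4393 = 30.7360.

tax = $30.74 per unit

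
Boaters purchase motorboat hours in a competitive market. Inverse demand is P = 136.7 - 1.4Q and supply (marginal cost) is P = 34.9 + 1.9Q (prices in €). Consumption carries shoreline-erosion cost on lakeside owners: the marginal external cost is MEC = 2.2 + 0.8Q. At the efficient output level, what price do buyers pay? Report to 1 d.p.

Social marginal benefit = demand − MEC = 134.5 - 2.2Q.
Set SMB = MC: 134.5 - 2.2Q = 34.9 + 1.9Q → Q* = 24.2927.
Consumer price on the demand curve at Q*: 136.7 − 1.4×24.2927 = 102.6902.

P = €102.7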